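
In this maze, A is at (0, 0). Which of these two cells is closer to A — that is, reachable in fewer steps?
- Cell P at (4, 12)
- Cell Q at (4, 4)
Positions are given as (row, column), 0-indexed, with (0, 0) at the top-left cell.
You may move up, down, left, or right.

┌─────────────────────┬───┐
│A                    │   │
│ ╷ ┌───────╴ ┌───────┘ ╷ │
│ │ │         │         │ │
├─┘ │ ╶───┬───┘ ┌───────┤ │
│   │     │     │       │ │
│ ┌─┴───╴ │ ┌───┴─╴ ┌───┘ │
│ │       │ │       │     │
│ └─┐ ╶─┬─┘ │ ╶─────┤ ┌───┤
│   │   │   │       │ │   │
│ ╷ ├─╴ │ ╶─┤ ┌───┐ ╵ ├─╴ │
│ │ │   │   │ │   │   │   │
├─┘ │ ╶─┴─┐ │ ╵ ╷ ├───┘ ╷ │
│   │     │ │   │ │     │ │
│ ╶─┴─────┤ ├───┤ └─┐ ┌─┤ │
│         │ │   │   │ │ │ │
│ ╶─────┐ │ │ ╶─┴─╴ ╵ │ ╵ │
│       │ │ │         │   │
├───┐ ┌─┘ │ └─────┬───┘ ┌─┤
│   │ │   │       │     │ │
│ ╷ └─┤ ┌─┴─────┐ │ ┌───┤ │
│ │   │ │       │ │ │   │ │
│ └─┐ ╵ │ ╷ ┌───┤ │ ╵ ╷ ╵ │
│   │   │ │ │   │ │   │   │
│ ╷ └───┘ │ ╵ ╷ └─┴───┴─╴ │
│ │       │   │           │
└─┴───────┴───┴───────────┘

Shortest path A → P at (4, 12): 62 steps
Shortest path A → Q at (4, 4): 100 steps

P is closer (62 steps vs 100 steps).

Path to P:

┌─────────────────────┬───┐
│A ↓                  │   │
│ ╷ ┌───────╴ ┌───────┘ ╷ │
│ │↓│         │         │ │
├─┘ │ ╶───┬───┘ ┌───────┤ │
│↓ ↲│     │     │       │ │
│ ┌─┴───╴ │ ┌───┴─╴ ┌───┘ │
│↓│       │ │       │     │
│ └─┐ ╶─┬─┘ │ ╶─────┤ ┌───┤
│↳ ↓│   │   │       │ │  P│
│ ╷ ├─╴ │ ╶─┤ ┌───┐ ╵ ├─╴ │
│ │↓│   │   │ │   │   │  ↑│
├─┘ │ ╶─┴─┐ │ ╵ ╷ ├───┘ ╷ │
│↓ ↲│     │ │   │ │     │↑│
│ ╶─┴─────┤ ├───┤ └─┐ ┌─┤ │
│↳ → → → ↓│ │   │   │ │ │↑│
│ ╶─────┐ │ │ ╶─┴─╴ ╵ │ ╵ │
│       │↓│ │         │↱ ↑│
├───┐ ┌─┘ │ └─────┬───┘ ┌─┤
│↓ ↰│ │↓ ↲│       │↱ → ↑│ │
│ ╷ └─┤ ┌─┴─────┐ │ ┌───┤ │
│↓│↑ ↰│↓│↱ ↓    │ │↑│↓ ↰│ │
│ └─┐ ╵ │ ╷ ┌───┤ │ ╵ ╷ ╵ │
│↳ ↓│↑ ↲│↑│↓│↱ ↓│ │↑ ↲│↑ ↰│
│ ╷ └───┘ │ ╵ ╷ └─┴───┴─╴ │
│ │↳ → → ↑│↳ ↑│↳ → → → → ↑│
└─┴───────┴───┴───────────┘

Path to Q:

┌─────────────────────┬───┐
│A ↓                  │↓ ↰│
│ ╷ ┌───────╴ ┌───────┘ ╷ │
│ │↓│         │↓ ← ← ← ↲│↑│
├─┘ │ ╶───┬───┘ ┌───────┤ │
│↓ ↲│     │↓ ← ↲│       │↑│
│ ┌─┴───╴ │ ┌───┴─╴ ┌───┘ │
│↓│       │↓│       │↱ → ↑│
│ └─┐ ╶─┬─┘ │ ╶─────┤ ┌───┤
│↳ ↓│   │Q ↲│↱ → → ↓│↑│   │
│ ╷ ├─╴ │ ╶─┤ ┌───┐ ╵ ├─╴ │
│ │↓│   │   │↑│↓ ↰│↳ ↑│↓ ↰│
├─┘ │ ╶─┴─┐ │ ╵ ╷ ├───┘ ╷ │
│↓ ↲│     │ │↑ ↲│↑│  ↓ ↲│↑│
│ ╶─┴─────┤ ├───┤ └─┐ ┌─┤ │
│↳ → → → ↓│ │   │↑ ↰│↓│ │↑│
│ ╶─────┐ │ │ ╶─┴─╴ ╵ │ ╵ │
│       │↓│ │      ↑ ↲│↱ ↑│
├───┐ ┌─┘ │ └─────┬───┘ ┌─┤
│↓ ↰│ │↓ ↲│       │↱ → ↑│ │
│ ╷ └─┤ ┌─┴─────┐ │ ┌───┤ │
│↓│↑ ↰│↓│↱ ↓    │ │↑│↓ ↰│ │
│ └─┐ ╵ │ ╷ ┌───┤ │ ╵ ╷ ╵ │
│↳ ↓│↑ ↲│↑│↓│↱ ↓│ │↑ ↲│↑ ↰│
│ ╷ └───┘ │ ╵ ╷ └─┴───┴─╴ │
│ │↳ → → ↑│↳ ↑│↳ → → → → ↑│
└─┴───────┴───┴───────────┘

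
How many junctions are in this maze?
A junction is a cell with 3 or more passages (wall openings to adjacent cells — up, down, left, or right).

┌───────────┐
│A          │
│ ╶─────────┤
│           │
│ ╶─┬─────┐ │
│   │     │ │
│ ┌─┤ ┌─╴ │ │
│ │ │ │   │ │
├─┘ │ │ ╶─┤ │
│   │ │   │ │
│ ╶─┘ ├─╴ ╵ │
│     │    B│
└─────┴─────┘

Checking each cell for number of passages:

Junctions found (3+ passages):
  (1, 0): 3 passages
  (2, 0): 3 passages
  (5, 4): 3 passages
Total junctions: 3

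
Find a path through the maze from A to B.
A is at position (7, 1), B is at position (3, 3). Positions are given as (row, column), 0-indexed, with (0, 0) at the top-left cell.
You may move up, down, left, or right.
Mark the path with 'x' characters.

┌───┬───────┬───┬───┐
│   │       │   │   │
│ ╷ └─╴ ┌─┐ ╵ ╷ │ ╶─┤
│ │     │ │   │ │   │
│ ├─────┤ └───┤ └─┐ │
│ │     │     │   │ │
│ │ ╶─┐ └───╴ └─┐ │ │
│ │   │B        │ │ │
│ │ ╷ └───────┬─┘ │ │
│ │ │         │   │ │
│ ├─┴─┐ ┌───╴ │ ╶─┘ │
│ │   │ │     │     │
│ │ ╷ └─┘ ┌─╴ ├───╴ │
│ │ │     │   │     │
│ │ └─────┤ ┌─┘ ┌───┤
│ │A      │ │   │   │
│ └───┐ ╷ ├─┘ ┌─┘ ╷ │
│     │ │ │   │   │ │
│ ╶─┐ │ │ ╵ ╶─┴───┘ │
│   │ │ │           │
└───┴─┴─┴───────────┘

Finding the shortest path from (7, 1) to (3, 3):
Path length: 20 steps
Directions: up → up → right → down → right → right → up → right → right → up → left → left → left → left → up → left → up → right → right → down

Solution:

┌───┬───────┬───┬───┐
│   │       │   │   │
│ ╷ └─╴ ┌─┐ ╵ ╷ │ ╶─┤
│ │     │ │   │ │   │
│ ├─────┤ └───┤ └─┐ │
│ │x x x│     │   │ │
│ │ ╶─┐ └───╴ └─┐ │ │
│ │x x│B        │ │ │
│ │ ╷ └───────┬─┘ │ │
│ │ │x x x x x│   │ │
│ ├─┴─┐ ┌───╴ │ ╶─┘ │
│ │x x│ │x x x│     │
│ │ ╷ └─┘ ┌─╴ ├───╴ │
│ │x│x x x│   │     │
│ │ └─────┤ ┌─┘ ┌───┤
│ │A      │ │   │   │
│ └───┐ ╷ ├─┘ ┌─┘ ╷ │
│     │ │ │   │   │ │
│ ╶─┐ │ │ ╵ ╶─┴───┘ │
│   │ │ │           │
└───┴─┴─┴───────────┘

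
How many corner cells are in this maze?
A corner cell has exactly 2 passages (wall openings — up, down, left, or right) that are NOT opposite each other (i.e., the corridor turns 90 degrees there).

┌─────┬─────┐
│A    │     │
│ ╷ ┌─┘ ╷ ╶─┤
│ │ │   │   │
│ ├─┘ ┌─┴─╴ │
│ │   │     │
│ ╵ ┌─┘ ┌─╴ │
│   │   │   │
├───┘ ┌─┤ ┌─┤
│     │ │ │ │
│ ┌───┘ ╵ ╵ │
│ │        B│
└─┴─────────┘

Counting corner cells (2 non-opposite passages):
Total corners: 18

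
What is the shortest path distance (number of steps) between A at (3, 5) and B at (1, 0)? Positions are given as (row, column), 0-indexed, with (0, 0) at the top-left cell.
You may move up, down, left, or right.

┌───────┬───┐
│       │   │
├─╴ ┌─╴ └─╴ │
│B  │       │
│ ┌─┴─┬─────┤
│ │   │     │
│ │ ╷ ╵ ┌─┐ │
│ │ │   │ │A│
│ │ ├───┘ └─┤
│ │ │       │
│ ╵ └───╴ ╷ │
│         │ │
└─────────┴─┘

Finding path from (3, 5) to (1, 0):
Path: (3,5) → (2,5) → (2,4) → (2,3) → (3,3) → (3,2) → (2,2) → (2,1) → (3,1) → (4,1) → (5,1) → (5,0) → (4,0) → (3,0) → (2,0) → (1,0)
Distance: 15 steps

Solution:

┌───────┬───┐
│       │   │
├─╴ ┌─╴ └─╴ │
│B  │       │
│ ┌─┴─┬─────┤
│↑│↓ ↰│↓ ← ↰│
│ │ ╷ ╵ ┌─┐ │
│↑│↓│↑ ↲│ │A│
│ │ ├───┘ └─┤
│↑│↓│       │
│ ╵ └───╴ ╷ │
│↑ ↲      │ │
└─────────┴─┘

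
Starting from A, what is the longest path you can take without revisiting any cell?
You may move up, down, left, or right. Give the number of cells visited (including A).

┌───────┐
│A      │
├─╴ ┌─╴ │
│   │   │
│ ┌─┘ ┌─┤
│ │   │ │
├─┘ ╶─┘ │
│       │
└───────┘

Finding longest simple path using DFS:
Start: (0, 0)
Longest path visits 12 cells
Path: A → right → right → right → down → left → down → left → down → right → right → up

Solution:

┌───────┐
│A → → ↓│
├─╴ ┌─╴ │
│   │↓ ↲│
│ ┌─┘ ┌─┤
│ │↓ ↲│B│
├─┘ ╶─┘ │
│  ↳ → ↑│
└───────┘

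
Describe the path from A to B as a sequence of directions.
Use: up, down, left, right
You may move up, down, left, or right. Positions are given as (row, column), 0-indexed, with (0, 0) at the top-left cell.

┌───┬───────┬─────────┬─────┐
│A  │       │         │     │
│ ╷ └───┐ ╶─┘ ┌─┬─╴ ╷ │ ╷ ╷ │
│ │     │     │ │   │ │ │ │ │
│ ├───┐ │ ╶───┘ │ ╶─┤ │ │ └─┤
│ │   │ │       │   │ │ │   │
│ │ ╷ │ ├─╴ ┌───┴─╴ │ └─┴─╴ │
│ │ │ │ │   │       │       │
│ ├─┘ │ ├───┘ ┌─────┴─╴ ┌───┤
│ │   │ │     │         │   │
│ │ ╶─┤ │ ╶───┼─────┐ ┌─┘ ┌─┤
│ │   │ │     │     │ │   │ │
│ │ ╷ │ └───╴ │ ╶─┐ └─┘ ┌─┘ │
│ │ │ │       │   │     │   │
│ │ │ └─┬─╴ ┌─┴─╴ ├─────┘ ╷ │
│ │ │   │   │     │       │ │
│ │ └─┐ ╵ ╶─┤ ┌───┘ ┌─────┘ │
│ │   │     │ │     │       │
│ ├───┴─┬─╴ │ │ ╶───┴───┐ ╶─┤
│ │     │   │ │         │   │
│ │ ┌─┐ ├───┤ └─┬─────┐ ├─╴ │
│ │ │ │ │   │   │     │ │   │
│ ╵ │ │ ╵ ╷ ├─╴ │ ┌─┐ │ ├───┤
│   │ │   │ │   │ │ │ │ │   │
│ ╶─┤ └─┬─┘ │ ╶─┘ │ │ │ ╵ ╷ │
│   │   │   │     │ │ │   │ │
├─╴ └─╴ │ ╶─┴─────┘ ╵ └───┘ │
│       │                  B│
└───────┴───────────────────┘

Finding the path and converting it to directions:
Path through cells: (0,0) → (1,0) → (2,0) → (3,0) → (4,0) → (5,0) → (6,0) → (7,0) → (8,0) → (9,0) → (10,0) → (11,0) → (11,1) → (10,1) → (9,1) → (9,2) → (9,3) → (10,3) → (11,3) → (11,4) → (10,4) → (10,5) → (11,5) → (12,5) → (12,4) → (13,4) → (13,5) → (13,6) → (13,7) → (13,8) → (13,9) → (13,10) → (13,11) → (13,12) → (13,13)
Directions: down, down, down, down, down, down, down, down, down, down, down, right, up, up, right, right, down, down, right, up, right, down, down, left, down, right, right, right, right, right, right, right, right, right

Solution:

┌───┬───────┬─────────┬─────┐
│A  │       │         │     │
│ ╷ └───┐ ╶─┘ ┌─┬─╴ ╷ │ ╷ ╷ │
│↓│     │     │ │   │ │ │ │ │
│ ├───┐ │ ╶───┘ │ ╶─┤ │ │ └─┤
│↓│   │ │       │   │ │ │   │
│ │ ╷ │ ├─╴ ┌───┴─╴ │ └─┴─╴ │
│↓│ │ │ │   │       │       │
│ ├─┘ │ ├───┘ ┌─────┴─╴ ┌───┤
│↓│   │ │     │         │   │
│ │ ╶─┤ │ ╶───┼─────┐ ┌─┘ ┌─┤
│↓│   │ │     │     │ │   │ │
│ │ ╷ │ └───╴ │ ╶─┐ └─┘ ┌─┘ │
│↓│ │ │       │   │     │   │
│ │ │ └─┬─╴ ┌─┴─╴ ├─────┘ ╷ │
│↓│ │   │   │     │       │ │
│ │ └─┐ ╵ ╶─┤ ┌───┘ ┌─────┘ │
│↓│   │     │ │     │       │
│ ├───┴─┬─╴ │ │ ╶───┴───┐ ╶─┤
│↓│↱ → ↓│   │ │         │   │
│ │ ┌─┐ ├───┤ └─┬─────┐ ├─╴ │
│↓│↑│ │↓│↱ ↓│   │     │ │   │
│ ╵ │ │ ╵ ╷ ├─╴ │ ┌─┐ │ ├───┤
│↳ ↑│ │↳ ↑│↓│   │ │ │ │ │   │
│ ╶─┤ └─┬─┘ │ ╶─┘ │ │ │ ╵ ╷ │
│   │   │↓ ↲│     │ │ │   │ │
├─╴ └─╴ │ ╶─┴─────┘ ╵ └───┘ │
│       │↳ → → → → → → → → B│
└───────┴───────────────────┘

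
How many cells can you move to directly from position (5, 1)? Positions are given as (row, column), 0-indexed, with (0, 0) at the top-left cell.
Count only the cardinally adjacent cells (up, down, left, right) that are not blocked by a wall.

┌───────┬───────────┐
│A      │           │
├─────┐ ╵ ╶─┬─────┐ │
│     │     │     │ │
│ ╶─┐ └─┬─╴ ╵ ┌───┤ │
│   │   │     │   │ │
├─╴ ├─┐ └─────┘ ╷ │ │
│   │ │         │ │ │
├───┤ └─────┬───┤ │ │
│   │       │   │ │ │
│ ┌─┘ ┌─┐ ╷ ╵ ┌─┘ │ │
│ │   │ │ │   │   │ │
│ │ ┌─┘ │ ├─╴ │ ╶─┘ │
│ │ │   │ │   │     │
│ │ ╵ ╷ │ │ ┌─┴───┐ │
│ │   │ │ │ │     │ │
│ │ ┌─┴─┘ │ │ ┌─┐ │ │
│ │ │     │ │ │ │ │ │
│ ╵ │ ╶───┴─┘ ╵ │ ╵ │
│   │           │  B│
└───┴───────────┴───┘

Checking passable neighbors of (5, 1):
Neighbors: (6, 1), (5, 2)
Count: 2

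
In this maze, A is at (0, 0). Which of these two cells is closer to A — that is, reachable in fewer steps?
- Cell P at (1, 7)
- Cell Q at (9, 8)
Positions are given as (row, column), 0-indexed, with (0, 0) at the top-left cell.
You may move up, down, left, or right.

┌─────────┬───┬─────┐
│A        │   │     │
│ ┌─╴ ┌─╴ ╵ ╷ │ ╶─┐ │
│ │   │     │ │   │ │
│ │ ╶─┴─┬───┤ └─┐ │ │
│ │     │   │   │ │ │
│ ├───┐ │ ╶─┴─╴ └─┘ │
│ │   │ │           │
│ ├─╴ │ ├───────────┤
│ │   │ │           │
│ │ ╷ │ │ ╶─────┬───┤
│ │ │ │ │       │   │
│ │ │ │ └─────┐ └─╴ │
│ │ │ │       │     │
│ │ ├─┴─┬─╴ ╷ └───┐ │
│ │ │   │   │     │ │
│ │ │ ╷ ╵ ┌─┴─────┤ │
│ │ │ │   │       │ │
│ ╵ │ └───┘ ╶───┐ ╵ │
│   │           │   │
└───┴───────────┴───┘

Shortest path A → P at (1, 7): 20 steps
Shortest path A → Q at (9, 8): 29 steps

P is closer (20 steps vs 29 steps).

Path to P:

┌─────────┬───┬─────┐
│A → → → ↓│↱ ↓│↓ ← ↰│
│ ┌─╴ ┌─╴ ╵ ╷ │ ╶─┐ │
│ │   │  ↳ ↑│↓│P  │↑│
│ │ ╶─┴─┬───┤ └─┐ │ │
│ │     │   │↳ ↓│ │↑│
│ ├───┐ │ ╶─┴─╴ └─┘ │
│ │   │ │      ↳ → ↑│
│ ├─╴ │ ├───────────┤
│ │   │ │           │
│ │ ╷ │ │ ╶─────┬───┤
│ │ │ │ │       │   │
│ │ │ │ └─────┐ └─╴ │
│ │ │ │       │     │
│ │ ├─┴─┬─╴ ╷ └───┐ │
│ │ │   │   │     │ │
│ │ │ ╷ ╵ ┌─┴─────┤ │
│ │ │ │   │       │ │
│ ╵ │ └───┘ ╶───┐ ╵ │
│   │           │   │
└───┴───────────┴───┘

Path to Q:

┌─────────┬───┬─────┐
│A → ↓    │   │     │
│ ┌─╴ ┌─╴ ╵ ╷ │ ╶─┐ │
│ │↓ ↲│     │ │   │ │
│ │ ╶─┴─┬───┤ └─┐ │ │
│ │↳ → ↓│   │   │ │ │
│ ├───┐ │ ╶─┴─╴ └─┘ │
│ │   │↓│           │
│ ├─╴ │ ├───────────┤
│ │   │↓│           │
│ │ ╷ │ │ ╶─────┬───┤
│ │ │ │↓│       │   │
│ │ │ │ └─────┐ └─╴ │
│ │ │ │↳ → ↓  │     │
│ │ ├─┴─┬─╴ ╷ └───┐ │
│ │ │↓ ↰│↓ ↲│     │ │
│ │ │ ╷ ╵ ┌─┴─────┤ │
│ │ │↓│↑ ↲│↱ → → ↓│ │
│ ╵ │ └───┘ ╶───┐ ╵ │
│   │↳ → → ↑    │Q  │
└───┴───────────┴───┘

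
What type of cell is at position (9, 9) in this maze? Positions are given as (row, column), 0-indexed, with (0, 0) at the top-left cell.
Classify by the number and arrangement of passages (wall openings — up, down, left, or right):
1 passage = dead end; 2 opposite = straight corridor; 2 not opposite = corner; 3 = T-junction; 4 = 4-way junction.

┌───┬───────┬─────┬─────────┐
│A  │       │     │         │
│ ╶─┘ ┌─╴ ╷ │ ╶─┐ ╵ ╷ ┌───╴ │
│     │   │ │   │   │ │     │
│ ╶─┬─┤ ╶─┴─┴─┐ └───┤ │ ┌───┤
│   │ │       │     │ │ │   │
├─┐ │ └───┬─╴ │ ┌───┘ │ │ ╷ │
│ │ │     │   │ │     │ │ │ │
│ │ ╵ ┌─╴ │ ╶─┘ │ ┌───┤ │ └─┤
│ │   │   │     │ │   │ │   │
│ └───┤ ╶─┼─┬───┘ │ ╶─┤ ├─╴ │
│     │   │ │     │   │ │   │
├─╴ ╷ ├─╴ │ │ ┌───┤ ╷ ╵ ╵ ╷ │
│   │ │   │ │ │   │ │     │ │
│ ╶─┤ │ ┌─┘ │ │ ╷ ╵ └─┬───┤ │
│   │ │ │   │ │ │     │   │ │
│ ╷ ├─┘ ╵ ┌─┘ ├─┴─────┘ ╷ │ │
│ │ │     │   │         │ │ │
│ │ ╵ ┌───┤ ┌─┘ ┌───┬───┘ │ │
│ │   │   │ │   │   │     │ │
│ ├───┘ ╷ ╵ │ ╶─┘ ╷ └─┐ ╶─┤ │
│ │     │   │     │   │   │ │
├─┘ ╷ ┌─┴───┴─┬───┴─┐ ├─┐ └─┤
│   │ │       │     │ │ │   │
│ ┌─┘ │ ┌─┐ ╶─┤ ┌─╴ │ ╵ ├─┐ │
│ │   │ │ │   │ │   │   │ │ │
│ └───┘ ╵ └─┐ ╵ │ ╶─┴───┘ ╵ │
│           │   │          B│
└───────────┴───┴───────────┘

Checking cell at (9, 9):
Number of passages: 2
Cell type: corner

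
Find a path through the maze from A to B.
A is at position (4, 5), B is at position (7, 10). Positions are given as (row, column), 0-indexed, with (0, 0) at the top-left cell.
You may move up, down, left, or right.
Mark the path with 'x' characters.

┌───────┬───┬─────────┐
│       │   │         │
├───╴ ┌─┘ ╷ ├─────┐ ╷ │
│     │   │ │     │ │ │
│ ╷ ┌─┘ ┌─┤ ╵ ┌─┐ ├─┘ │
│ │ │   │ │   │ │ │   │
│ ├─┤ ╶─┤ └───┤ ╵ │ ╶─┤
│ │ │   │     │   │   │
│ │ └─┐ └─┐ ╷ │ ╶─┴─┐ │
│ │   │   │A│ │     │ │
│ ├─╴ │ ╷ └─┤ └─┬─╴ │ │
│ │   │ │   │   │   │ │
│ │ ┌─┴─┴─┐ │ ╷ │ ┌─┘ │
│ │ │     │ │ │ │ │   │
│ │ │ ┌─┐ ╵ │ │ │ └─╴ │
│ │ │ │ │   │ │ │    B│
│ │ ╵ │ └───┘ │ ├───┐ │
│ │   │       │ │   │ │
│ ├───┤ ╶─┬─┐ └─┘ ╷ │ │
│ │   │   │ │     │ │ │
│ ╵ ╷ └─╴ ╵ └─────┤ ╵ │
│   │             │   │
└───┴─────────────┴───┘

Finding the shortest path from (4, 5) to (7, 10):
Path length: 18 steps
Directions: up → right → down → down → down → down → down → down → right → right → up → right → down → down → right → up → up → up

Solution:

┌───────┬───┬─────────┐
│       │   │         │
├───╴ ┌─┘ ╷ ├─────┐ ╷ │
│     │   │ │     │ │ │
│ ╷ ┌─┘ ┌─┤ ╵ ┌─┐ ├─┘ │
│ │ │   │ │   │ │ │   │
│ ├─┤ ╶─┤ └───┤ ╵ │ ╶─┤
│ │ │   │  x x│   │   │
│ │ └─┐ └─┐ ╷ │ ╶─┴─┐ │
│ │   │   │A│x│     │ │
│ ├─╴ │ ╷ └─┤ └─┬─╴ │ │
│ │   │ │   │x  │   │ │
│ │ ┌─┴─┴─┐ │ ╷ │ ┌─┘ │
│ │ │     │ │x│ │ │   │
│ │ │ ┌─┐ ╵ │ │ │ └─╴ │
│ │ │ │ │   │x│ │    B│
│ │ ╵ │ └───┘ │ ├───┐ │
│ │   │      x│ │x x│x│
│ ├───┤ ╶─┬─┐ └─┘ ╷ │ │
│ │   │   │ │x x x│x│x│
│ ╵ ╷ └─╴ ╵ └─────┤ ╵ │
│   │             │x x│
└───┴─────────────┴───┘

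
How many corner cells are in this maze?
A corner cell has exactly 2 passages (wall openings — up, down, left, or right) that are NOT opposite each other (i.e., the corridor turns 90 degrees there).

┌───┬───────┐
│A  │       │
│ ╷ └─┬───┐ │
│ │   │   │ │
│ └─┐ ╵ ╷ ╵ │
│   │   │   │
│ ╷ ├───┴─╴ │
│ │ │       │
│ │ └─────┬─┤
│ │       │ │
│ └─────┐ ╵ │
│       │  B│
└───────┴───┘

Counting corner cells (2 non-opposite passages):
Total corners: 17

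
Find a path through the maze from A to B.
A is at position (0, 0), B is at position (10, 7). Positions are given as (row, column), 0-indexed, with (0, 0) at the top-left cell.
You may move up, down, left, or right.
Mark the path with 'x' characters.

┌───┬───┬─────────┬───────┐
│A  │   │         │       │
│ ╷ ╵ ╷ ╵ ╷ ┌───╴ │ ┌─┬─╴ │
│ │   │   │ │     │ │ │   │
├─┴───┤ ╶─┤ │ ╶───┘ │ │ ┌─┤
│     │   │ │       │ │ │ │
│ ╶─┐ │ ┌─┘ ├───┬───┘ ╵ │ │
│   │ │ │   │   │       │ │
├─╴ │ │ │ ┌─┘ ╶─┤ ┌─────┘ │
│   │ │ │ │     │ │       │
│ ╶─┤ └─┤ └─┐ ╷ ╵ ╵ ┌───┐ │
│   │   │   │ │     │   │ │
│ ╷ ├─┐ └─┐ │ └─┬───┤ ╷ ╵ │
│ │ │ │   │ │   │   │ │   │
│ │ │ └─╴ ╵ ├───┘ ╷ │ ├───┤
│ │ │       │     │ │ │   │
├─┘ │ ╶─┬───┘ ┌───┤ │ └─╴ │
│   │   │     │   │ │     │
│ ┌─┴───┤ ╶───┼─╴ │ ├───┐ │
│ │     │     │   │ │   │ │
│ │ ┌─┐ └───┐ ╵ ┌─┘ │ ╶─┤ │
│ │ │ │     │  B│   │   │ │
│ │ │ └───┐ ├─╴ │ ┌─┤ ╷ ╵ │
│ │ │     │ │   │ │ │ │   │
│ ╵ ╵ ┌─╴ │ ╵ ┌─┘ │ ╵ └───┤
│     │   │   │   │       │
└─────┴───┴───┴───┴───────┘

Finding the shortest path from (0, 0) to (10, 7):
Path length: 57 steps
Directions: right → down → right → up → right → down → right → up → right → down → down → down → left → down → down → right → down → down → left → up → left → up → left → up → up → up → left → left → down → right → down → left → down → right → down → down → down → left → down → down → down → down → right → up → up → up → right → right → down → right → right → down → down → right → up → right → up

Solution:

┌───┬───┬─────────┬───────┐
│A x│x x│x x      │       │
│ ╷ ╵ ╷ ╵ ╷ ┌───╴ │ ┌─┬─╴ │
│ │x x│x x│x│     │ │ │   │
├─┴───┤ ╶─┤ │ ╶───┘ │ │ ┌─┤
│x x x│   │x│       │ │ │ │
│ ╶─┐ │ ┌─┘ ├───┬───┘ ╵ │ │
│x x│x│ │x x│   │       │ │
├─╴ │ │ │ ┌─┘ ╶─┤ ┌─────┘ │
│x x│x│ │x│     │ │       │
│ ╶─┤ └─┤ └─┐ ╷ ╵ ╵ ┌───┐ │
│x x│x x│x x│ │     │   │ │
│ ╷ ├─┐ └─┐ │ └─┬───┤ ╷ ╵ │
│ │x│ │x x│x│   │   │ │   │
│ │ │ └─╴ ╵ ├───┘ ╷ │ ├───┤
│ │x│    x x│     │ │ │   │
├─┘ │ ╶─┬───┘ ┌───┤ │ └─╴ │
│x x│   │     │   │ │     │
│ ┌─┴───┤ ╶───┼─╴ │ ├───┐ │
│x│x x x│     │   │ │   │ │
│ │ ┌─┐ └───┐ ╵ ┌─┘ │ ╶─┤ │
│x│x│ │x x x│  B│   │   │ │
│ │ │ └───┐ ├─╴ │ ┌─┤ ╷ ╵ │
│x│x│     │x│x x│ │ │ │   │
│ ╵ ╵ ┌─╴ │ ╵ ┌─┘ │ ╵ └───┤
│x x  │   │x x│   │       │
└─────┴───┴───┴───┴───────┘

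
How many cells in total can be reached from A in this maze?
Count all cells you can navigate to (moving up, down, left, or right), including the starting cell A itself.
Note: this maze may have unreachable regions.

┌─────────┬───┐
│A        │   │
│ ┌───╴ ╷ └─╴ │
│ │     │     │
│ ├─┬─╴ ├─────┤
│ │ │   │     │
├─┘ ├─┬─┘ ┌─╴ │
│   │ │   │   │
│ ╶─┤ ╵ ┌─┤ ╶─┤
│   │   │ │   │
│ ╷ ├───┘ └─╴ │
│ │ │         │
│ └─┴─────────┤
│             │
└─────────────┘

Using BFS/flood-fill to find all reachable cells from A:
Maze size: 7 × 7 = 49 total cells
32 cell(s) are walled off and cannot be reached from A.
Reachable cells: 17

Reachable region (· marks reachable cells):

┌─────────┬───┐
│A · · · ·│· ·│
│ ┌───╴ ╷ └─╴ │
│·│· · ·│· · ·│
│ ├─┬─╴ ├─────┤
│·│ │· ·│     │
├─┘ ├─┬─┘ ┌─╴ │
│   │ │   │   │
│ ╶─┤ ╵ ┌─┤ ╶─┤
│   │   │ │   │
│ ╷ ├───┘ └─╴ │
│ │ │         │
│ └─┴─────────┤
│             │
└─────────────┘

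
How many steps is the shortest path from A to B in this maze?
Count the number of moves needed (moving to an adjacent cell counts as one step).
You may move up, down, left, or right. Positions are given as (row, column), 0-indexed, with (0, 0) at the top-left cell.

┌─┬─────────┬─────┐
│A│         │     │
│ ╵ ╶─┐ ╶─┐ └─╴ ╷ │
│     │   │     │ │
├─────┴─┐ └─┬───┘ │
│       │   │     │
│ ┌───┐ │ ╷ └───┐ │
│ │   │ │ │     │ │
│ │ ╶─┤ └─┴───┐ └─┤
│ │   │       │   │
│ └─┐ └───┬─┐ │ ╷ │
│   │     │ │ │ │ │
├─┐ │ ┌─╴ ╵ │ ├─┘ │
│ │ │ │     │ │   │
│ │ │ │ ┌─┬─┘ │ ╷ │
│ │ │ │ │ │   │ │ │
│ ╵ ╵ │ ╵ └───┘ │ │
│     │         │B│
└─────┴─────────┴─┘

Using BFS to find shortest path:
Start: (0, 0), End: (8, 8)
Path found:
(0,0) → (1,0) → (1,1) → (0,1) → (0,2) → (0,3) → (1,3) → (1,4) → (2,4) → (2,5) → (3,5) → (3,6) → (3,7) → (4,7) → (4,8) → (5,8) → (6,8) → (7,8) → (8,8)
Number of steps: 18

Solution:

┌─┬─────────┬─────┐
│A│↱ → ↓    │     │
│ ╵ ╶─┐ ╶─┐ └─╴ ╷ │
│↳ ↑  │↳ ↓│     │ │
├─────┴─┐ └─┬───┘ │
│       │↳ ↓│     │
│ ┌───┐ │ ╷ └───┐ │
│ │   │ │ │↳ → ↓│ │
│ │ ╶─┤ └─┴───┐ └─┤
│ │   │       │↳ ↓│
│ └─┐ └───┬─┐ │ ╷ │
│   │     │ │ │ │↓│
├─┐ │ ┌─╴ ╵ │ ├─┘ │
│ │ │ │     │ │  ↓│
│ │ │ │ ┌─┬─┘ │ ╷ │
│ │ │ │ │ │   │ │↓│
│ ╵ ╵ │ ╵ └───┘ │ │
│     │         │B│
└─────┴─────────┴─┘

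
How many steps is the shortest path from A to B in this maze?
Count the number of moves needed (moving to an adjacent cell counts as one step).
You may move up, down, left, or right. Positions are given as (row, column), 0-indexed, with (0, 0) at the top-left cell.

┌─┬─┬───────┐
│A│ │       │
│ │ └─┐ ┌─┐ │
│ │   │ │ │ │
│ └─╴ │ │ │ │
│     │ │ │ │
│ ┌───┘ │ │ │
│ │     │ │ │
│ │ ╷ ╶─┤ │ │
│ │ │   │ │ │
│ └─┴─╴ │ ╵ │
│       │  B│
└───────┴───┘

Using BFS to find shortest path:
Start: (0, 0), End: (5, 5)
Path found:
(0,0) → (1,0) → (2,0) → (3,0) → (4,0) → (5,0) → (5,1) → (5,2) → (5,3) → (4,3) → (4,2) → (3,2) → (3,3) → (2,3) → (1,3) → (0,3) → (0,4) → (0,5) → (1,5) → (2,5) → (3,5) → (4,5) → (5,5)
Number of steps: 22

Solution:

┌─┬─┬───────┐
│A│ │  ↱ → ↓│
│ │ └─┐ ┌─┐ │
│↓│   │↑│ │↓│
│ └─╴ │ │ │ │
│↓    │↑│ │↓│
│ ┌───┘ │ │ │
│↓│  ↱ ↑│ │↓│
│ │ ╷ ╶─┤ │ │
│↓│ │↑ ↰│ │↓│
│ └─┴─╴ │ ╵ │
│↳ → → ↑│  B│
└───────┴───┘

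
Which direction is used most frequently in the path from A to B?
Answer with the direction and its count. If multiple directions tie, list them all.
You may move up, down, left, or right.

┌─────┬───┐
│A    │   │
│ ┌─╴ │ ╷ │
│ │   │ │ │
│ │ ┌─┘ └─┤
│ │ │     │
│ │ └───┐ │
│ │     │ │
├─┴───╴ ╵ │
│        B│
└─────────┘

Directions: right, right, down, left, down, down, right, right, down, right
Counts: {'right': 5, 'down': 4, 'left': 1}
Most common: right (5 times)

Solution:

┌─────┬───┐
│A → ↓│   │
│ ┌─╴ │ ╷ │
│ │↓ ↲│ │ │
│ │ ┌─┘ └─┤
│ │↓│     │
│ │ └───┐ │
│ │↳ → ↓│ │
├─┴───╴ ╵ │
│      ↳ B│
└─────────┘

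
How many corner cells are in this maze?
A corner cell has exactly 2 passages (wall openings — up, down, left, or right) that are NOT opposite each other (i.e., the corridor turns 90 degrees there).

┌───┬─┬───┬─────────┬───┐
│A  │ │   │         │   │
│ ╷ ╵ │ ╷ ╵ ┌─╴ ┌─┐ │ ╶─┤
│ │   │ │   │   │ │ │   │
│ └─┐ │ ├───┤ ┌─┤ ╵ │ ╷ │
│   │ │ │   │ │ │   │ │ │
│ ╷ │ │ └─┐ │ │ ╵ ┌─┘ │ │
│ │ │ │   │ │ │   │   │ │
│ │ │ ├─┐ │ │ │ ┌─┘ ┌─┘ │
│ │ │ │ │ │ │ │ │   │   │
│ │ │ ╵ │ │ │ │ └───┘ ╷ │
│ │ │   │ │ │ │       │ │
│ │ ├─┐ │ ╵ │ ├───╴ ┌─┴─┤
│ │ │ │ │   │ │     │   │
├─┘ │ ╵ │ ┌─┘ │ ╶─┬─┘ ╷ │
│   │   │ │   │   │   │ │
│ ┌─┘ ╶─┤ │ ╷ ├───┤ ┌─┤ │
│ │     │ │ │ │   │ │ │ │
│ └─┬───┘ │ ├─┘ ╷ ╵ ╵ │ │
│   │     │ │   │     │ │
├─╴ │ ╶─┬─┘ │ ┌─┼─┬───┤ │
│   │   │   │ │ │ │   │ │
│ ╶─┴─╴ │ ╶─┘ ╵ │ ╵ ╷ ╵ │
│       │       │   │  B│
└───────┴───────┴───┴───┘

Counting corner cells (2 non-opposite passages):
Total corners: 64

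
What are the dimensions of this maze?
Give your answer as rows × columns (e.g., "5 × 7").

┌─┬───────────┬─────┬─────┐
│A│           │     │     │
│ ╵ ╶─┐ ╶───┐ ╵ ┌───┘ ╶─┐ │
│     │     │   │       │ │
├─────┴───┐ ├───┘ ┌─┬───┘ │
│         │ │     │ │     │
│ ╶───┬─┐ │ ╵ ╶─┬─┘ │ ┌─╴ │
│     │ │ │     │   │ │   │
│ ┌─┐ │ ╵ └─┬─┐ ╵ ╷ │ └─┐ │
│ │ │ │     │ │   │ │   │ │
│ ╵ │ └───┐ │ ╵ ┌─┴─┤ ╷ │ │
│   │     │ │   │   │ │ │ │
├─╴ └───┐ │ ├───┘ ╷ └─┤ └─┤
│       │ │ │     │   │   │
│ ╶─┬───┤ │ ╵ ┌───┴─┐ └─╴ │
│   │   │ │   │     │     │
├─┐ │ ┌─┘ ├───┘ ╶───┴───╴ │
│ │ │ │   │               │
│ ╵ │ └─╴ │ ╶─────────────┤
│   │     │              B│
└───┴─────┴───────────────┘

Counting the maze dimensions:
Rows (vertical): 10
Columns (horizontal): 13
Dimensions: 10 × 13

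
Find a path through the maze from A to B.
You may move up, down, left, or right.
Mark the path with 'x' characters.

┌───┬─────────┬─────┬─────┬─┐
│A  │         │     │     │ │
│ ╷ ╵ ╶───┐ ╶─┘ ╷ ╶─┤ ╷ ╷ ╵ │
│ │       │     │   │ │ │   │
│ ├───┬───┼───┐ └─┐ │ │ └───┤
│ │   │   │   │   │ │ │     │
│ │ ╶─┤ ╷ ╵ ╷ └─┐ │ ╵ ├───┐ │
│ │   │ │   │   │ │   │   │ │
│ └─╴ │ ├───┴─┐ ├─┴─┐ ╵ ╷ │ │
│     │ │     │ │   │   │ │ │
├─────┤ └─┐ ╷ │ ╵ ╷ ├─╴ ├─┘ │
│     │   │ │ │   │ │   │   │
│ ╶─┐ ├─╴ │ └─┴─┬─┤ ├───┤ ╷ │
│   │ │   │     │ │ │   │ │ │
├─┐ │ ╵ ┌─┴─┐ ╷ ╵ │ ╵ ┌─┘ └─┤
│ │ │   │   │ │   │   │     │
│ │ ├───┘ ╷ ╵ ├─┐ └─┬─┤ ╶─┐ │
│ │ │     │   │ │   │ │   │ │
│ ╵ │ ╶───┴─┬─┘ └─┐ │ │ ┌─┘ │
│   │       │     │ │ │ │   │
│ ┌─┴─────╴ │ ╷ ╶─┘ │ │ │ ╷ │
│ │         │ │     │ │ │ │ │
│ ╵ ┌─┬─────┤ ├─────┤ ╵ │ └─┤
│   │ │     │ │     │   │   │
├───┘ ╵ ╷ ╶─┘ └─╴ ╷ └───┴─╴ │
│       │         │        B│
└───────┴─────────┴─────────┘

Finding the shortest path through the maze:
Path length: 39 steps
Directions: right → down → right → up → right → right → right → down → right → right → up → right → down → right → down → down → right → up → up → up → right → down → down → right → right → down → down → down → left → down → down → right → down → down → left → down → down → right → down

Solution:

┌───┬─────────┬─────┬─────┬─┐
│A x│x x x x  │x x  │x x  │ │
│ ╷ ╵ ╶───┐ ╶─┘ ╷ ╶─┤ ╷ ╷ ╵ │
│ │x x    │x x x│x x│x│x│   │
│ ├───┬───┼───┐ └─┐ │ │ └───┤
│ │   │   │   │   │x│x│x x x│
│ │ ╶─┤ ╷ ╵ ╷ └─┐ │ ╵ ├───┐ │
│ │   │ │   │   │ │x x│   │x│
│ └─╴ │ ├───┴─┐ ├─┴─┐ ╵ ╷ │ │
│     │ │     │ │   │   │ │x│
├─────┤ └─┐ ╷ │ ╵ ╷ ├─╴ ├─┘ │
│     │   │ │ │   │ │   │x x│
│ ╶─┐ ├─╴ │ └─┴─┬─┤ ├───┤ ╷ │
│   │ │   │     │ │ │   │x│ │
├─┐ │ ╵ ┌─┴─┐ ╷ ╵ │ ╵ ┌─┘ └─┤
│ │ │   │   │ │   │   │  x x│
│ │ ├───┘ ╷ ╵ ├─┐ └─┬─┤ ╶─┐ │
│ │ │     │   │ │   │ │   │x│
│ ╵ │ ╶───┴─┬─┘ └─┐ │ │ ┌─┘ │
│   │       │     │ │ │ │x x│
│ ┌─┴─────╴ │ ╷ ╶─┘ │ │ │ ╷ │
│ │         │ │     │ │ │x│ │
│ ╵ ┌─┬─────┤ ├─────┤ ╵ │ └─┤
│   │ │     │ │     │   │x x│
├───┘ ╵ ╷ ╶─┘ └─╴ ╷ └───┴─╴ │
│       │         │        B│
└───────┴─────────┴─────────┘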